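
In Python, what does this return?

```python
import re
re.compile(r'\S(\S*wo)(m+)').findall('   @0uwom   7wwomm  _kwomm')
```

[('0uwo', 'm'), ('wwo', 'mm'), ('kwo', 'mm')]

The pattern matches a non-whitespace character; then zero or more of a non-whitespace character, then the literal 'wo' (captured); then one or more of a literal 'm' (captured).
Multiple groups make `findall` return tuples — one 2-tuple for each match.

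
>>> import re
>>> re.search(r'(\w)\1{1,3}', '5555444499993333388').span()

(0, 4)

`\1` has to match the exact text group 1 already captured.
`re.search` scans for the first position where the pattern succeeds.
The match spans [0:4] → '5555'.
Captured: group 1 = '5'.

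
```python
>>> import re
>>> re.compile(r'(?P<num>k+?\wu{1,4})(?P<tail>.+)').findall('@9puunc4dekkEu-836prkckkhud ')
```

Pattern: one or more of a literal 'k' (lazy), then a word character, then 1 to 4 of a literal 'u' (captured as 'num'); then one or more of any character (captured as 'tail').
Walking the string: at [10:28] match 'kkEu-836prkckkhud ', groups = ('kkEu', '-836prkckkhud ').
`findall` packs the 2 group values into a tuple for every match.

[('kkEu', '-836prkckkhud ')]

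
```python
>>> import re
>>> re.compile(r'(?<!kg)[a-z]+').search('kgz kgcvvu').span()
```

(0, 3)

The negative lookaround is zero-width — it rules out positions where the adjacent text would match, without consuming anything.
`re.search` scans for the first position where the pattern succeeds.
The match spans [0:3] → 'kgz'.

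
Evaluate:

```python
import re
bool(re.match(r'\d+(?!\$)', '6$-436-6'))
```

False

`(?!…)`/`(?<!…)` only lets a position through if the neighbouring text does NOT match; no characters are consumed.
`match` is anchored at position 0; if the pattern doesn't fit there, it returns None.
Here position 0 doesn't satisfy it, so the call returns None, and `bool(None)` is False.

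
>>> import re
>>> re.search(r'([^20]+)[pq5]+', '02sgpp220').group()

'sgpp'

Pattern: one or more of any character except [20] (captured); then one or more of one of [pq5].
`re.search` tries every starting position until one works.
The match spans [2:6] → 'sgpp'.
Captured: group 1 = 'sgp'.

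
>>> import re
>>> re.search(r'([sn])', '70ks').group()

The match spans [3:4] → 's'.

's'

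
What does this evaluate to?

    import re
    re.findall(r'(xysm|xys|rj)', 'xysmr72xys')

['xysm', 'xys']

`|` is ordered: at each position the engine commits to the first alternative that works.
`findall` collects group 1 from each match (2 total).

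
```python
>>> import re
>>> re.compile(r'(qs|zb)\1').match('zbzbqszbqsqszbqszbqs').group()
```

'zbzb'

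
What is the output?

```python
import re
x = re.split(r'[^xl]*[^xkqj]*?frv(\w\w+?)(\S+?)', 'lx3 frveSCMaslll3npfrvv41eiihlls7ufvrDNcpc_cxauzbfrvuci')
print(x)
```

['lx', 'v4', '1', 'eiihlls7ufvrDNcpc_cx', 'uc', 'i', '']

The pattern matches zero or more of any character except [xl], then zero or more of any character except [xkqj] (lazy), then the literal 'frv'; then a word character, then one or more of a word character (lazy) (captured); then one or more of a non-whitespace character (lazy) (captured).
A `+?`/`*?`/`{m,n}?` starts at its minimum and grows only as far as needed for what follows to match.
Matches to split on: at [2:25] → '3 frveSCMaslll3npfrvv41'; at [45:55] → 'auzbfrvuci'.
With a capturing group present, the delimiter's captured portion is kept in the result list.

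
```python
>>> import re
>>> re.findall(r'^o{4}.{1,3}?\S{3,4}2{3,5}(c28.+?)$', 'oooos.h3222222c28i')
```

['c28i']

One capturing group, so `findall` returns just the captured substring from the one match — 1 in all.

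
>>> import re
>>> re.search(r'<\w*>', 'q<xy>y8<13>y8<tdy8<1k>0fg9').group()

`re.search` tries every starting position until one works.
The match spans [1:5] → '<xy>'.

'<xy>'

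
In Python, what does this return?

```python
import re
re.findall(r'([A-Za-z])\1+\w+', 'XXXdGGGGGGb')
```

['X']

`\1` is not a pattern — it's the concrete string captured by group 1, re-applied verbatim.
Because there's exactly one group, `findall` drops the full match and keeps group 1 from the one hit.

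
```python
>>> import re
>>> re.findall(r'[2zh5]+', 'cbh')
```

Pattern: one or more of one of [2zh5].
Matches: at [2:3] → 'h'.
Since nothing is captured, `findall` lists the 1 matched substring directly.

['h']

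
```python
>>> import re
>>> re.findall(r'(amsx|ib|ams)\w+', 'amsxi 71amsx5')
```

Alternation tries branches left to right and keeps the first one that lets the overall match succeed at that position.
Because there's exactly one group, `findall` drops the full match and keeps group 1 from each hit.

['amsx', 'amsx']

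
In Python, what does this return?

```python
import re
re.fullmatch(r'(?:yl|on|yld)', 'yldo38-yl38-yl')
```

`fullmatch` succeeds only if the pattern covers the string from start to end.
Here the string isn't matched end-to-end, so the call returns None.

None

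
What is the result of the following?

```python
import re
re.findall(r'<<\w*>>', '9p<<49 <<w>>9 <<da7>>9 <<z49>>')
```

Matches: at [7:12] → '<<w>>'; at [14:21] → '<<da7>>'; at [23:30] → '<<z49>>'.
With no groups in the pattern, `findall` gives back each whole match — 3 here.

['<<w>>', '<<da7>>', '<<z49>>']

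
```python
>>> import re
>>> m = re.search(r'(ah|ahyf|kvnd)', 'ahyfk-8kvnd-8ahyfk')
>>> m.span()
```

(0, 2)

Alternation isn't longest-match — the leftmost alternative that fits at this position is chosen.
The match spans [0:2] → 'ah'.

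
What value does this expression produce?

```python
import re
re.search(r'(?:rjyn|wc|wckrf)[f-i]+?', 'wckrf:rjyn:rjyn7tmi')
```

None

Here the pattern never matches, so the call returns None.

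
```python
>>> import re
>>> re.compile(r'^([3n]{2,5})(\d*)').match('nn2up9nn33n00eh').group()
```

This matches anchored at the start of the string; then 2 to 5 of one of [3n] (captured); then zero or more of a digit (captured).
`match` is anchored at position 0; if the pattern doesn't fit there, it returns None.
The match spans [0:3] → 'nn2'.
Captured: group 1 = 'nn', group 2 = '2'.

'nn2'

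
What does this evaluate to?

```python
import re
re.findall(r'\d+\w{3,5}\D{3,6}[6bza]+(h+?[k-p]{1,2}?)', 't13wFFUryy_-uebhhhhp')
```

['hhhhp']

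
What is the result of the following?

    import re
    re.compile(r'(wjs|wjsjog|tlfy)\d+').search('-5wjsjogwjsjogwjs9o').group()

`re.search` tries every starting position until one works.
The match spans [14:18] → 'wjs9'.
Captured: group 1 = 'wjs'.

'wjs9'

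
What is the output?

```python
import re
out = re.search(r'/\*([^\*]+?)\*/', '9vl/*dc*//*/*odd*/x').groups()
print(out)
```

`re.search` tries every starting position until one works.
The match spans [3:9] → '/*dc*/'.
Captured: group 1 = 'dc'.

('dc',)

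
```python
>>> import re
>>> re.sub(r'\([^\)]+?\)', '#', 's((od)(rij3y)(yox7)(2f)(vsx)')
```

Each match is replaced by '#'.

's#####'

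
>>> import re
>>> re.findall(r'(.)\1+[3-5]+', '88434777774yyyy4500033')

The backreference `\1` re-matches whatever the first group consumed, character for character.
Because there's exactly one group, `findall` drops the full match and keeps group 1 from each hit.

['8', '7', 'y', '0']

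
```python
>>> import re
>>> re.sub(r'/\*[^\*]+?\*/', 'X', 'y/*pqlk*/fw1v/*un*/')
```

'yXfw1vX'

Every occurrence is swapped for 'X'.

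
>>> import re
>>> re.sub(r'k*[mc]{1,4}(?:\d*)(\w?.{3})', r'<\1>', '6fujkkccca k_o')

'6fuj<a k_>o'

Pattern: zero or more of a literal 'k', then 1 to 4 of one of [mc]; then zero or more of a digit (non-capturing group); then optionally a word character, then exactly 3 of any character (captured).
Each match is replaced using the text its own group 1 captured.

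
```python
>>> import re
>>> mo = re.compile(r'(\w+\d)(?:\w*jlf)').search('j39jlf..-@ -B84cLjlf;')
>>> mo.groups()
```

Pattern: one or more of a word character, then a digit (captured); then zero or more of a word character, then the literal 'jlf' (non-capturing group).
`search` walks the string left to right and returns the first match it finds.
The match spans [0:6] → 'j39jlf'.
Captured: group 1 = 'j39'.

('j39',)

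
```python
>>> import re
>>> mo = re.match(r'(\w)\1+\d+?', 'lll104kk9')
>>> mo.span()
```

(0, 4)

`re.match` only tries the pattern at the start of the string.
The match spans [0:4] → 'lll1'.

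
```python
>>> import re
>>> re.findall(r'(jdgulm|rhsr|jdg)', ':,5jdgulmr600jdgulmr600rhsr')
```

`|` is ordered: at each position the engine commits to the first alternative that works.
Matches: at [3:9] match 'jdgulm', group 1 = 'jdgulm'; at [13:19] match 'jdgulm', group 1 = 'jdgulm'; at [23:27] match 'rhsr', group 1 = 'rhsr'.
With a single group, `findall` returns only what that group captured — 3 items.

['jdgulm', 'jdgulm', 'rhsr']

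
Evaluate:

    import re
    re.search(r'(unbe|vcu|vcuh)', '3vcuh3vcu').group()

'vcu'

The regex engine tests alternatives in the order written; an earlier branch that matches wins even if a later one would match more.
The match spans [1:4] → 'vcu'.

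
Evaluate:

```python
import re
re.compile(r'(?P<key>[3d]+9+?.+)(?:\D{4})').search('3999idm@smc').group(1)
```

This matches one or more of one of [3d], then one or more of the literal '9' (lazy), then one or more of any character (captured as 'key'); then exactly 4 of a non-digit (non-capturing group).
`re.search` scans for the first position where the pattern succeeds.
The match spans [0:11] → '3999idm@smc'.
Captured: group 1 = '3999idm'.

'3999idm'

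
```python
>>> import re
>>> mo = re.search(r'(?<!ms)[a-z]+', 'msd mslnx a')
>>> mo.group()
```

'msd'

The negative lookaround is zero-width — it rules out positions where the adjacent text would match, without consuming anything.
Unlike `match`, `search` isn't anchored — it looks for the pattern anywhere in the string.
The match spans [0:3] → 'msd'.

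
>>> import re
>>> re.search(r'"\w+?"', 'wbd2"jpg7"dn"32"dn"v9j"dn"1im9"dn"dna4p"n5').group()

`re.search` tries every starting position until one works.
The match spans [4:10] → '"jpg7"'.

'"jpg7"'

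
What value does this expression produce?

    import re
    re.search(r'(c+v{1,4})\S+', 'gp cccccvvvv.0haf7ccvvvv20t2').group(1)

This matches one or more of the literal 'c', then 1 to 4 of the literal 'v' (captured); then one or more of a non-whitespace character.
`search` walks the string left to right and returns the first match it finds.
The match spans [3:28] → 'cccccvvvv.0haf7ccvvvv20t2'.
Captured: group 1 = 'cccccvvvv'.

'cccccvvvv'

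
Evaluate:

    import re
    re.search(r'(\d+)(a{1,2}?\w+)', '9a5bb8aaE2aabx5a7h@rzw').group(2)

This matches one or more of a digit (captured); then 1 to 2 of a literal 'a' (lazy), then one or more of a word character (captured).
`re.search` tries every starting position until one works.
The match spans [0:18] → '9a5bb8aaE2aabx5a7h'.
Captured: group 1 = '9', group 2 = 'a5bb8aaE2aabx5a7h'.

'a5bb8aaE2aabx5a7h'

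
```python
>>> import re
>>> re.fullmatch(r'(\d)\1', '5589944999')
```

None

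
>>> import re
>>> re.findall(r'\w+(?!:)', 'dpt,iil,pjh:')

The negative lookaround is zero-width — it rules out positions where the adjacent text would match, without consuming anything.
Matches: at [0:3] → 'dpt'; at [4:7] → 'iil'; at [8:10] → 'pj'.
With no groups in the pattern, `findall` gives back each whole match — 3 here.

['dpt', 'iil', 'pj']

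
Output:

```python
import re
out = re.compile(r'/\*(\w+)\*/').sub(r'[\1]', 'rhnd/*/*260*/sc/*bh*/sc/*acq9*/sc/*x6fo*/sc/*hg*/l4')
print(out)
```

rhnd/*[260]sc[bh]sc[acq9]sc[x6fo]sc[hg]l4

Matches: at [6:13] → '/*260*/'; at [15:21] → '/*bh*/'; at [23:31] → '/*acq9*/'; at [33:41] → '/*x6fo*/'; at [43:49] → '/*hg*/'.
Each match is replaced using the text its own group 1 captured.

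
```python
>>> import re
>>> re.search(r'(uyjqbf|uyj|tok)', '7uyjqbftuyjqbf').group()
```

`|` is ordered: at each position the engine commits to the first alternative that works.
`re.search` tries every starting position until one works.
The match spans [1:7] → 'uyjqbf'.
Captured: group 1 = 'uyjqbf'.

'uyjqbf'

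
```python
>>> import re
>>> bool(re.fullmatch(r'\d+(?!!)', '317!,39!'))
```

False

The negative lookaround is zero-width — it rules out positions where the adjacent text would match, without consuming anything.
`re.fullmatch` requires the pattern to consume the entire string.
Here the string isn't matched end-to-end, so the call returns None, and `bool(None)` is False.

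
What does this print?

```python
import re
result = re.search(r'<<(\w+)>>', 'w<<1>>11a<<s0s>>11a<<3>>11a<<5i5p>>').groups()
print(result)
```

The match spans [1:6] → '<<1>>'.
Captured: group 1 = '1'.

('1',)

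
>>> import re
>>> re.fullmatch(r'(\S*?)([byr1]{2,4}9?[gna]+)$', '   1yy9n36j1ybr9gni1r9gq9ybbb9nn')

None

This matches zero or more of a non-whitespace character (lazy) (captured); then 2 to 4 of one of [byr1], then optionally a literal '9', then one or more of one of [gna] (captured); then anchored at the end.
For `fullmatch`, every character of the input must be accounted for by the pattern.
Here the string isn't matched end-to-end, so the call returns None.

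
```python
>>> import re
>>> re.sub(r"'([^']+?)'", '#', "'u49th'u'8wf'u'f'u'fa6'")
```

'#u#u#u#'

Matches: at [0:7] → "'u49th'"; at [8:13] → "'8wf'"; at [14:17] → "'f'"; at [18:23] → "'fa6'".
Every occurrence is swapped for '#'.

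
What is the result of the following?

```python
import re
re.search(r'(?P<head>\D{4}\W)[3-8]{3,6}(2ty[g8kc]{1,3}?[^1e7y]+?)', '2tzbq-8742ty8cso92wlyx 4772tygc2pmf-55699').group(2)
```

'2ty8c'

This matches exactly 4 of a non-digit, then a non-word character (captured as 'head'); then 3 to 6 of a character in [3-8]; then the literal '2ty', then 1 to 3 of one of [g8kc] (lazy), then one or more of any character except [1e7y] (lazy) (captured).
Because the quantifier is non-greedy, it stops expanding at the earliest point where the rest of the pattern can succeed.
`re.search` scans for the first position where the pattern succeeds.
The match spans [1:14] → 'tzbq-8742ty8c'.
Captured: group 1 = 'tzbq-', group 2 = '2ty8c'.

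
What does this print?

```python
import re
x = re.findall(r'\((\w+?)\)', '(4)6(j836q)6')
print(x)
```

['4', 'j836q']

Scanning left to right: at [0:3] match '(4)', group 1 = '4'; at [4:11] match '(j836q)', group 1 = 'j836q'.
With a single group, `findall` returns only what that group captured — 2 items.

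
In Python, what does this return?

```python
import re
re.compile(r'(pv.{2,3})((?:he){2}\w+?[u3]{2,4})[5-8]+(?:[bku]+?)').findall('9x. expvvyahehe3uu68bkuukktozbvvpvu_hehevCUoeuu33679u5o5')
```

This matches the literal 'pv', then 2 to 3 of any character (captured); then the literal 'he' repeated 2 times, then one or more of a word character (lazy), then 2 to 4 of one of [u3] (captured); then one or more of a character in [5-8]; then one or more of one of [bku] (lazy) (non-capturing group).
Matches: at [6:21] match 'pvvyahehe3uu68b', groups = ('pvvya', 'hehe3uu').
Multiple groups make `findall` return tuples — one 2-tuple for the one match.

[('pvvya', 'hehe3uu')]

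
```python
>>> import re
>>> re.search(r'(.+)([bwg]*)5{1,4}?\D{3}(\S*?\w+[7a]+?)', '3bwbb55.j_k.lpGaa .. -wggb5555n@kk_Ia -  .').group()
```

The pattern matches one or more of any character (captured); then zero or more of one of [bwg] (captured); then 1 to 4 of the literal '5' (lazy), then exactly 3 of a non-digit; then zero or more of a non-whitespace character (lazy), then one or more of a word character, then one or more of one of [7a] (lazy) (captured).
Unlike `match`, `search` isn't anchored — it looks for the pattern anywhere in the string.
The match spans [0:37] → '3bwbb55.j_k.lpGaa .. -wggb5555n@kk_Ia'.
Captured: group 1 = '3bwbb55.j_k.lpGaa .. -wggb555', group 2 = '', group 3 = 'k_Ia'.

'3bwbb55.j_k.lpGaa .. -wggb5555n@kk_Ia'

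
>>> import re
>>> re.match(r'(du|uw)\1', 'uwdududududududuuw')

`re.match` only tries the pattern at the start of the string.
Here position 0 doesn't satisfy it, so the call returns None.

None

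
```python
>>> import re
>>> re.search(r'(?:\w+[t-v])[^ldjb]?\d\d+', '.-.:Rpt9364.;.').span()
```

This matches one or more of a word character, then a character in [t-v] (non-capturing group); then optionally any character except [ldjb], then a digit; then one or more of a digit.
`search` walks the string left to right and returns the first match it finds.
The match spans [4:11] → 'Rpt9364'.

(4, 11)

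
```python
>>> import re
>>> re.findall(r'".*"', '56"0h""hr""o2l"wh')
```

`findall` yields the raw match text (1 of them) because the pattern has no groups.

['"0h""hr""o2l"']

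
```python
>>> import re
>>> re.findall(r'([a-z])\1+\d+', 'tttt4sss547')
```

`\1` is not a pattern — it's the concrete string captured by group 1, re-applied verbatim.
Walking the string: at [0:5] match 'tttt4', group 1 = 't'; at [5:11] match 'sss547', group 1 = 's'.
One capturing group, so `findall` returns just the captured substring from each match — 2 in all.

['t', 's']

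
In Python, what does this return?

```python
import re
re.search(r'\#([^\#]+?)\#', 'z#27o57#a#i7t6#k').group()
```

'#27o57#'

The match spans [1:8] → '#27o57#'.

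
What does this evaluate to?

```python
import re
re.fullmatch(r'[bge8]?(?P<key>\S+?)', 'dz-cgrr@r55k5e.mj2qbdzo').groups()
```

('dz-cgrr@r55k5e.mj2qbdzo',)

The match spans [0:23] → 'dz-cgrr@r55k5e.mj2qbdzo'.
Captured: group 1 = 'dz-cgrr@r55k5e.mj2qbdzo'.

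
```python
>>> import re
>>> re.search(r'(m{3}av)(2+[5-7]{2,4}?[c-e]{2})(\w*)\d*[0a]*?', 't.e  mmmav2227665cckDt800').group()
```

The match spans [5:25] → 'mmmav2227665cckDt800'.

'mmmav2227665cckDt800'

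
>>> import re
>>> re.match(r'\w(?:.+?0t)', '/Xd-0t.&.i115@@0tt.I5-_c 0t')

None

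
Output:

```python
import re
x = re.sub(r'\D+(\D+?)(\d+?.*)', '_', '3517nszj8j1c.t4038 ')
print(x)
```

The pattern matches one or more of a non-digit; then one or more of a non-digit (lazy) (captured); then one or more of a digit (lazy), then zero or more of any character (captured).
Matches: at [4:19] → 'nszj8j1c.t4038 '.
`sub` substitutes '_' at each match site.

3517_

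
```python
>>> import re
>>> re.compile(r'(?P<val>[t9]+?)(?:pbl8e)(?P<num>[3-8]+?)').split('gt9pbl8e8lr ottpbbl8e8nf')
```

['g', 't9', '8', 'lr ottpbbl8e8nf']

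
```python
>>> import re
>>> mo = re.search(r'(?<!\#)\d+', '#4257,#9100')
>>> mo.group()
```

'257'

Because the assertion is negative and zero-width, positions next to the forbidden text are skipped.
The match spans [2:5] → '257'.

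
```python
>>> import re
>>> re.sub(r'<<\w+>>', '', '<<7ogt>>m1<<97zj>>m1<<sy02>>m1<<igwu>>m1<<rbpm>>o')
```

'm1m1m1m1o'

Matches: at [0:8] → '<<7ogt>>'; at [10:18] → '<<97zj>>'; at [20:28] → '<<sy02>>'; at [30:38] → '<<igwu>>'; at [40:48] → '<<rbpm>>'.
`sub` substitutes '' at each match site.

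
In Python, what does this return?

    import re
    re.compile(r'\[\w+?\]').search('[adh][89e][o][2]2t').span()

(0, 5)

Unlike `match`, `search` isn't anchored — it looks for the pattern anywhere in the string.
The match spans [0:5] → '[adh]'.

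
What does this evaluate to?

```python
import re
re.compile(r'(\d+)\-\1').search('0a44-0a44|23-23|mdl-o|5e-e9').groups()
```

`\1` is not a pattern — it's the concrete string captured by group 1, re-applied verbatim.
`re.search` tries every starting position until one works.
The match spans [10:15] → '23-23'.
Captured: group 1 = '23'.

('23',)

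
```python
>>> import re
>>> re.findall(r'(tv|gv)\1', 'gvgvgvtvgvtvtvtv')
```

['gv', 'tv']

`\1` has to match the exact text group 1 already captured.
Matches: at [0:4] match 'gvgv', group 1 = 'gv'; at [10:14] match 'tvtv', group 1 = 'tv'.
Because there's exactly one group, `findall` drops the full match and keeps group 1 from each hit.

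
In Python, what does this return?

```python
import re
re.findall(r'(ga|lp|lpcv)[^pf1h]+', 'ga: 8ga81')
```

['ga']

`findall` collects group 1 from the one match (1 total).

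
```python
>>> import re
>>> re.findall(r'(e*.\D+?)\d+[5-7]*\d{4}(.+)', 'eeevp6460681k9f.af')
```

[('eeevp', 'k9f.af')]

The pattern matches zero or more of the literal 'e', then any character, then one or more of a non-digit (lazy) (captured); then one or more of a digit, then zero or more of a character in [5-7], then exactly 4 of a digit; then one or more of any character (captured).
Scanning left to right: at [0:18] match 'eeevp6460681k9f.af', groups = ('eeevp', 'k9f.af').
2 groups means the one result is a tuple of 2 captured strings — 1 here.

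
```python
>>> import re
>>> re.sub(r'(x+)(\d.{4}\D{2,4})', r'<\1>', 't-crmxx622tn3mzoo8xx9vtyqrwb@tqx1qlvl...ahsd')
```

't-crmxx622tn3mzoo8<xx>tq<x>hsd'

The pattern matches one or more of a literal 'x' (captured); then a digit, then exactly 4 of any character, then 2 to 4 of a non-digit (captured).
Matches: at [18:29] → 'xx9vtyqrwb@'; at [31:41] → 'x1qlvl...a'.
Each match is replaced using the text its own group 1 captured.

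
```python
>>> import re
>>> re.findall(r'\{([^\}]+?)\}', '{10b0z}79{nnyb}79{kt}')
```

['10b0z', 'nnyb', 'kt']

Walking the string: at [0:7] match '{10b0z}', group 1 = '10b0z'; at [9:15] match '{nnyb}', group 1 = 'nnyb'; at [17:21] match '{kt}', group 1 = 'kt'.
With a single group, `findall` returns only what that group captured — 3 items.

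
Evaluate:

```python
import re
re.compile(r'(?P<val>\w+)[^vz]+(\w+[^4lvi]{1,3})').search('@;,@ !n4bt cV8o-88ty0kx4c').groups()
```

Pattern: one or more of a word character (captured as 'val'); then one or more of any character except [vz]; then one or more of a word character, then 1 to 3 of any character except [4lvi] (captured).
`re.search` scans for the first position where the pattern succeeds.
The match spans [6:25] → 'n4bt cV8o-88ty0kx4c'.
Captured: group 1 = 'n4bt', group 2 = '4c'.

('n4bt', '4c')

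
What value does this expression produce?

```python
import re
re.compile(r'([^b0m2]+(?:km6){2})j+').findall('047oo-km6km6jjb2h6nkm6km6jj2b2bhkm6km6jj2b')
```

The pattern matches one or more of any character except [b0m2], then the literal 'km6' repeated 2 times (captured); then one or more of a literal 'j'.
Walking the string: at [1:14] match '47oo-km6km6jj', group 1 = '47oo-km6km6'; at [16:27] match 'h6nkm6km6jj', group 1 = 'h6nkm6km6'; at [31:40] match 'hkm6km6jj', group 1 = 'hkm6km6'.
Because there's exactly one group, `findall` drops the full match and keeps group 1 from each hit.

['47oo-km6km6', 'h6nkm6km6', 'hkm6km6']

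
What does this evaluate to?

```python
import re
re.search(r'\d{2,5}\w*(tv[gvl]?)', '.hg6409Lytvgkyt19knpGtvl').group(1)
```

'tvl'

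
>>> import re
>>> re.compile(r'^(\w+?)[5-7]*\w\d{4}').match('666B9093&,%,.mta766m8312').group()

'666B9093'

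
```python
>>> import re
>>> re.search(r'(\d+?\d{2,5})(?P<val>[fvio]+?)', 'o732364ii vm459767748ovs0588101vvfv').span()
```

(1, 8)

A non-greedy quantifier consumes as few characters as it can — just enough that the remainder of the pattern still matches from where it stops; whatever follows it matches normally.
The match spans [1:8] → '732364i'.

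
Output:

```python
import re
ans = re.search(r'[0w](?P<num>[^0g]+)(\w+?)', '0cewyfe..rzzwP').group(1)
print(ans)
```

The match spans [0:14] → '0cewyfe..rzzwP'.
Captured: group 1 = 'cewyfe..rzzw', group 2 = 'P'.

cewyfe..rzzw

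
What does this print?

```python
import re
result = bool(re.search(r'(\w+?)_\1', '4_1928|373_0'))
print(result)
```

False

After group 1 captures some text, `\1` only succeeds where that same text appears again.
`re.search` tries every starting position until one works.
Here the pattern never matches, so the call returns None, and `bool(None)` is False.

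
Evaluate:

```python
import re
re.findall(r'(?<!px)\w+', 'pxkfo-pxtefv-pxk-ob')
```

['pxkfo', 'pxtefv', 'pxk', 'ob']

A negative assertion filters positions out without eating any characters.
Matches: at [0:5] → 'pxkfo'; at [6:12] → 'pxtefv'; at [13:16] → 'pxk'; at [17:19] → 'ob'.
With no groups in the pattern, `findall` gives back each whole match — 4 here.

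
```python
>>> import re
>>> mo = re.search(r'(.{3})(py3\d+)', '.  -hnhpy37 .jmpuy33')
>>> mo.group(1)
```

'hnh'

The match spans [4:11] → 'hnhpy37'.
Captured: group 1 = 'hnh', group 2 = 'py37'.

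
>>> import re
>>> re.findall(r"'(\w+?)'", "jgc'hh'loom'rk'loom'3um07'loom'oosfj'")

['hh', 'rk', '3um07', 'oosfj']

With a single group, `findall` returns only what that group captured — 4 items.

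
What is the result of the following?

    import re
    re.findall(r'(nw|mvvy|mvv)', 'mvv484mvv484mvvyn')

`|` is ordered: at each position the engine commits to the first alternative that works.
One capturing group, so `findall` returns just the captured substring from each match — 3 in all.

['mvv', 'mvv', 'mvvy']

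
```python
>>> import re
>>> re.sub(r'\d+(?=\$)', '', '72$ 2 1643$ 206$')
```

'$ 2 $ $'

The `(?=…)`/`(?<=…)` assertion just peeks at neighbouring text; it doesn't advance the match position.
Matches: at [0:2] → '72'; at [6:10] → '1643'; at [12:15] → '206'.
Each match is replaced by ''.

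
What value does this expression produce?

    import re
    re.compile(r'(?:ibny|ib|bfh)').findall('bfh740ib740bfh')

['bfh', 'ib', 'bfh']

With no groups in the pattern, `findall` gives back each whole match — 3 here.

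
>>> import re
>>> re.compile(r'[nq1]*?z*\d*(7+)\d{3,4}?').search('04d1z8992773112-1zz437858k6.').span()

The pattern matches zero or more of one of [nq1] (lazy), then zero or more of the literal 'z', then zero or more of a digit; then one or more of a literal '7' (captured); then 3 to 4 of a digit (lazy).
Lazy quantifiers expand one character at a time until the remainder of the pattern can match.
`re.search` scans for the first position where the pattern succeeds.
The match spans [3:14] → '1z899277311'.
Captured: group 1 = '7'.

(3, 14)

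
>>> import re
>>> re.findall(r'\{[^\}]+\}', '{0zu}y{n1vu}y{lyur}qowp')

['{0zu}', '{n1vu}', '{lyur}']

Scanning left to right: at [0:5] → '{0zu}'; at [6:12] → '{n1vu}'; at [13:19] → '{lyur}'.
`findall` yields the raw match text (3 of them) because the pattern has no groups.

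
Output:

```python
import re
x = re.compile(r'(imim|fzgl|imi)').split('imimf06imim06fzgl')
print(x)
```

['', 'imim', 'f06', 'imim', '06', 'fzgl', '']

Alternation tries branches left to right and keeps the first one that lets the overall match succeed at that position.
Matches to split on: at [0:4] → 'imim'; at [7:11] → 'imim'; at [13:17] → 'fzgl'.
The group in the pattern means `split` returns the separators' captures alongside the pieces.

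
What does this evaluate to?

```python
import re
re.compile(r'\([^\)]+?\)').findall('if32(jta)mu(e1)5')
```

['(jta)', '(e1)']

With no groups in the pattern, `findall` gives back each whole match — 2 here.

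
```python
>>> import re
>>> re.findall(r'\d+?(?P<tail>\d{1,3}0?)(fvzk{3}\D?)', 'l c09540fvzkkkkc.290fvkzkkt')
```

[('9540', 'fvzkkkk')]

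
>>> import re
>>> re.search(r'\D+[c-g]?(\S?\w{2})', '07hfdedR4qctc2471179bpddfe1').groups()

The match spans [2:11] → 'hfdedR4qc'.
Captured: group 1 = '4qc'.

('4qc',)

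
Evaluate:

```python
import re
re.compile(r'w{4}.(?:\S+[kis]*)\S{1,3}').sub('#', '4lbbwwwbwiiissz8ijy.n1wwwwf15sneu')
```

'4lbbwwwbwiiissz8ijy.n1#'

Pattern: exactly 4 of the literal 'w', then any character; then one or more of a non-whitespace character, then zero or more of one of [kis] (non-capturing group); then 1 to 3 of a non-whitespace character.
`sub` substitutes '#' at each match site.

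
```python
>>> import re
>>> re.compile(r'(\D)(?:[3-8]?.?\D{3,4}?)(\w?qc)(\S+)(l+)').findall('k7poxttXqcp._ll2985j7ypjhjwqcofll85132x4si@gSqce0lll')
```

[('k', 'Xqc', 'p._ll2985j7ypjhjwqcofll85132x4si@gSqce0ll', 'l')]

Pattern: a non-digit (captured); then optionally a character in [3-8], then optionally any character, then 3 to 4 of a non-digit (lazy) (non-capturing group); then optionally a word character, then the literal 'qc' (captured); then one or more of a non-whitespace character (captured); then one or more of a literal 'l' (captured).
4 groups means the one result is a tuple of 4 captured strings — 1 here.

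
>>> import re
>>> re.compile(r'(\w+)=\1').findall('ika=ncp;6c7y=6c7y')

After group 1 captures some text, `\1` only succeeds where that same text appears again.
Scanning left to right: at [8:17] match '6c7y=6c7y', group 1 = '6c7y'.
`findall` collects group 1 from the one match (1 total).

['6c7y']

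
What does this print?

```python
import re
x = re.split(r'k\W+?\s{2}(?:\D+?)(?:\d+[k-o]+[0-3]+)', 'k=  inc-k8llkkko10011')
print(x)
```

The pattern matches the literal 'k', then one or more of a non-word character (lazy), then exactly 2 of whitespace; then one or more of a non-digit (lazy) (non-capturing group); then one or more of a digit, then one or more of a character in [k-o], then one or more of a character in [0-3] (non-capturing group).
Matches to split on: at [0:21] → 'k=  inc-k8llkkko10011'.
`split` removes every match and returns the 2 fragments in between.

['', '']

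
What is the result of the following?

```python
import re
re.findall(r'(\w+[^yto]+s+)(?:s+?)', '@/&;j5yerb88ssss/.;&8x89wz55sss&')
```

['j5yerb88ssss/.;&8x89wz55ss']

The pattern matches one or more of a word character, then one or more of any character except [yto], then one or more of a literal 's' (captured); then one or more of a literal 's' (lazy) (non-capturing group).
`findall` collects group 1 from the one match (1 total).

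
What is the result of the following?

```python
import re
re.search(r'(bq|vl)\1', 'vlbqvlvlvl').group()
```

'vlvl'

A backreference is literal: `\1` must see the identical characters the first group matched.
Unlike `match`, `search` isn't anchored — it looks for the pattern anywhere in the string.
The match spans [4:8] → 'vlvl'.
Captured: group 1 = 'vl'.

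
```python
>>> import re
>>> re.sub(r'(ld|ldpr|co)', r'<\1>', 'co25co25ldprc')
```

Branches in `(...|...)` are attempted left-to-right; the first branch that allows the whole pattern to succeed is taken.
The replacement refers to a captured group, so each match is rewritten using its own captured text.

'<co>25<co>25<ld>prc'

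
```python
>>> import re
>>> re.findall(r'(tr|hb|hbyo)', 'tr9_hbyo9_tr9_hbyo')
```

The regex engine tests alternatives in the order written; an earlier branch that matches wins even if a later one would match more.
Walking the string: at [0:2] match 'tr', group 1 = 'tr'; at [4:6] match 'hb', group 1 = 'hb'; at [10:12] match 'tr', group 1 = 'tr'; at [14:16] match 'hb', group 1 = 'hb'.
Because there's exactly one group, `findall` drops the full match and keeps group 1 from each hit.

['tr', 'hb', 'tr', 'hb']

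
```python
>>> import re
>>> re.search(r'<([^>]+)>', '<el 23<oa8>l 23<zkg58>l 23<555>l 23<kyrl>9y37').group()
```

'<el 23<oa8>'

The match spans [0:11] → '<el 23<oa8>'.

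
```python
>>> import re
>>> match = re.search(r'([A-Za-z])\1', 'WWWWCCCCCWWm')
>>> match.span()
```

(0, 2)

After group 1 captures some text, `\1` only succeeds where that same text appears again.
`search` walks the string left to right and returns the first match it finds.
The match spans [0:2] → 'WW'.
Captured: group 1 = 'W'.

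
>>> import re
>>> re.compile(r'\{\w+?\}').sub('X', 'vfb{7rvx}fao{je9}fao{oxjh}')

'vfbXfaoXfaoX'

Matches: at [3:9] → '{7rvx}'; at [12:17] → '{je9}'; at [20:26] → '{oxjh}'.
Each match is replaced by 'X'.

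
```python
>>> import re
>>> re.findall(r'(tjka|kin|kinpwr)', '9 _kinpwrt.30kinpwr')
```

['kin', 'kin']

Alternation isn't longest-match — the leftmost alternative that fits at this position is chosen.
Scanning left to right: at [3:6] match 'kin', group 1 = 'kin'; at [13:16] match 'kin', group 1 = 'kin'.
One capturing group, so `findall` returns just the captured substring from each match — 2 in all.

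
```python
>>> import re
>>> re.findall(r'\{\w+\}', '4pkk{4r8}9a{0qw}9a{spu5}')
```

Walking the string: at [4:9] → '{4r8}'; at [11:16] → '{0qw}'; at [18:24] → '{spu5}'.
With no groups in the pattern, `findall` gives back each whole match — 3 here.

['{4r8}', '{0qw}', '{spu5}']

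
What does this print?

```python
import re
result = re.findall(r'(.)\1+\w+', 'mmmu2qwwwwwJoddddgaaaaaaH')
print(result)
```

['m']

`\1` has to match the exact text group 1 already captured.
Matches: at [0:25] match 'mmmu2qwwwwwJoddddgaaaaaaH', group 1 = 'm'.
Because there's exactly one group, `findall` drops the full match and keeps group 1 from the one hit.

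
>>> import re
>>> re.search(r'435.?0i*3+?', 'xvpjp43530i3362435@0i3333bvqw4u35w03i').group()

'43530i3'

The pattern matches the literal '435', then optionally any character; then a literal '0', then zero or more of the literal 'i', then one or more of a literal '3' (lazy).
A non-greedy quantifier consumes as few characters as it can — just enough that the remainder of the pattern still matches from where it stops; whatever follows it matches normally.
`search` walks the string left to right and returns the first match it finds.
The match spans [5:12] → '43530i3'.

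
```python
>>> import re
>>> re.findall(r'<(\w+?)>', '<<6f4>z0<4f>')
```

['6f4', '4f']

Matches: at [1:6] match '<6f4>', group 1 = '6f4'; at [8:12] match '<4f>', group 1 = '4f'.
One capturing group, so `findall` returns just the captured substring from each match — 2 in all.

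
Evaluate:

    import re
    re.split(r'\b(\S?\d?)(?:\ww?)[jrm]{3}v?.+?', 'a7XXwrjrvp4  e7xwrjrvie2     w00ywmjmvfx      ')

['a7XXwrjrvp4  ', 'e7', 'e2     w00ywmjmvfx      ']

The pattern matches a word boundary (`\b`, zero-width); then optionally a non-whitespace character, then optionally a digit (captured); then a word character, then optionally a literal 'w' (non-capturing group); then exactly 3 of one of [jrm], then optionally a literal 'v', then one or more of any character (lazy).
Because the quantifier is non-greedy, it stops expanding at the earliest point where the rest of the pattern can succeed.
Matches to split on: at [13:22] → 'e7xwrjrvi'.
`re.split` interleaves the captured-group text with the surrounding fragments.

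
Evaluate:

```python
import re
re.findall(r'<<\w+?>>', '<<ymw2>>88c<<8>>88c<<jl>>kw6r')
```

['<<ymw2>>', '<<8>>', '<<jl>>']

With no groups in the pattern, `findall` gives back each whole match — 3 here.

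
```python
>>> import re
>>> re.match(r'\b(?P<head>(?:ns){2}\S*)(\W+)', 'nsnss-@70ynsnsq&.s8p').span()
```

(0, 17)

The pattern matches a word boundary (`\b`, zero-width); then the literal 'ns' repeated 2 times, then zero or more of a non-whitespace character (captured as 'head'); then one or more of a non-word character (captured).
`match` is anchored at position 0; if the pattern doesn't fit there, it returns None.
The match spans [0:17] → 'nsnss-@70ynsnsq&.'.
Captured: group 1 = 'nsnss-@70ynsnsq&', group 2 = '.'.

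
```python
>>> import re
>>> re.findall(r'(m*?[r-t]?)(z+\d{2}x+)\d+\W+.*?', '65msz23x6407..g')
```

[('ms', 'z23x')]

Pattern: zero or more of a literal 'm' (lazy), then optionally a character in [r-t] (captured); then one or more of the literal 'z', then exactly 2 of a digit, then one or more of the literal 'x' (captured); then one or more of a digit; then one or more of a non-word character, then zero or more of any character (lazy).
Matches: at [2:14] match 'msz23x6407..', groups = ('ms', 'z23x').
With 2 capturing groups, `findall` returns a 2-tuple per match.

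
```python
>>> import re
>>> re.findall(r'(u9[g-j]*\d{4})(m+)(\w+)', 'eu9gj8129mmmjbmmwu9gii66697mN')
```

The pattern matches the literal 'u9', then zero or more of a character in [g-j], then exactly 4 of a digit (captured); then one or more of a literal 'm' (captured); then one or more of a word character (captured).
With 3 capturing groups, `findall` returns a 3-tuple per match.

[('u9gj8129', 'mmm', 'jbmmwu9gii66697mN')]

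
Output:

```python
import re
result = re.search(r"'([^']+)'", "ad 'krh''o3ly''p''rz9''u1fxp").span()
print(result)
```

(3, 8)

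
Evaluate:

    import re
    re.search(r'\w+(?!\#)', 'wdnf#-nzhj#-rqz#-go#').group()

'wdn'

Because the assertion is negative and zero-width, positions next to the forbidden text are skipped.
`re.search` tries every starting position until one works.
The match spans [0:3] → 'wdn'.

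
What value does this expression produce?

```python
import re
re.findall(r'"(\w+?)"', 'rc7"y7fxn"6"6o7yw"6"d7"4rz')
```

Matches: at [3:10] match '"y7fxn"', group 1 = 'y7fxn'; at [11:18] match '"6o7yw"', group 1 = '6o7yw'; at [19:23] match '"d7"', group 1 = 'd7'.
`findall` collects group 1 from each match (3 total).

['y7fxn', '6o7yw', 'd7']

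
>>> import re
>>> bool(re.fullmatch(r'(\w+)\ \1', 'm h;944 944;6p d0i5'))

False

The backreference `\1` re-matches whatever the first group consumed, character for character.
`fullmatch` succeeds only if the pattern covers the string from start to end.
Here the pattern can't cover the whole string, so the call returns None, and `bool(None)` is False.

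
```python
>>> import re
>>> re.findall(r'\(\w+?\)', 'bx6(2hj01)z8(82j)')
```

Walking the string: at [3:10] → '(2hj01)'; at [12:17] → '(82j)'.
Since nothing is captured, `findall` lists the 2 matched substrings directly.

['(2hj01)', '(82j)']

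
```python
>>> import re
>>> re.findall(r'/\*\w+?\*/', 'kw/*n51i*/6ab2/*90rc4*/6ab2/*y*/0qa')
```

['/*n51i*/', '/*90rc4*/', '/*y*/']

With no groups in the pattern, `findall` gives back each whole match — 3 here.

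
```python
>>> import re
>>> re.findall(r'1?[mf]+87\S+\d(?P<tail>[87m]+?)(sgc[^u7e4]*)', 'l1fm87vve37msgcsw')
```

Pattern: optionally the literal '1', then one or more of one of [mf]; then the literal '87', then one or more of a non-whitespace character, then a digit; then one or more of one of [87m] (lazy) (captured as 'tail'); then the literal 'sgc', then zero or more of any character except [u7e4] (captured).
Matches: at [1:17] match '1fm87vve37msgcsw', groups = ('m', 'sgcsw').
`findall` packs the 2 group values into a tuple for every match.

[('m', 'sgcsw')]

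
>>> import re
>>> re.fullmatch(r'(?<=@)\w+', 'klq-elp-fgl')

None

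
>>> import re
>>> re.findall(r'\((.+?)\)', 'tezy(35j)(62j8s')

Scanning left to right: at [4:9] match '(35j)', group 1 = '35j'.
One capturing group, so `findall` returns just the captured substring from the one match — 1 in all.

['35j']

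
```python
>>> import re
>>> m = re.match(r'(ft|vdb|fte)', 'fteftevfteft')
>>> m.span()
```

Alternation isn't longest-match — the leftmost alternative that fits at this position is chosen.
With `match`, the pattern is implicitly anchored at the beginning.
The match spans [0:2] → 'ft'.
Captured: group 1 = 'ft'.

(0, 2)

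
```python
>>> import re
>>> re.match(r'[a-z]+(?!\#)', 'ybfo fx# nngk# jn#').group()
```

`(?!…)`/`(?<!…)` only lets a position through if the neighbouring text does NOT match; no characters are consumed.
`match` is anchored at position 0; if the pattern doesn't fit there, it returns None.
The match spans [0:4] → 'ybfo'.

'ybfo'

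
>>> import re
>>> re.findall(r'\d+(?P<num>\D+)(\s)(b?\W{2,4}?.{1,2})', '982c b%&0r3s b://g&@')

[('c', ' ', 'b%&0r'), ('s', ' ', 'b://g')]

The pattern matches one or more of a digit; then one or more of a non-digit (captured as 'num'); then whitespace (captured); then optionally the literal 'b', then 2 to 4 of a non-word character (lazy), then 1 to 2 of any character (captured).
With the lazy modifier that quantifier settles for the fewest repetitions that let the rest of the pattern succeed (the atoms after it are unaffected and can still be greedy).
Matches: at [0:10] match '982c b%&0r', groups = ('c', ' ', 'b%&0r'); at [10:18] match '3s b://g', groups = ('s', ' ', 'b://g').
Multiple groups make `findall` return tuples — one 3-tuple for each match.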